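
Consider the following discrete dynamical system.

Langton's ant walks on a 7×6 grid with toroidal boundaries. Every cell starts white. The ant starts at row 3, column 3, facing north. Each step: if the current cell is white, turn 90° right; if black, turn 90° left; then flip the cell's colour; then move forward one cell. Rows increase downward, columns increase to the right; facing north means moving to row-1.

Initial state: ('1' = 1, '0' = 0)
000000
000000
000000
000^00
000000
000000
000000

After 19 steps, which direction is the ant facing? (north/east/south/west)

step 0: 000000
000000
000000
000^00
000000
000000
000000
step 1: 000000
000000
000000
0001>0
000000
000000
000000
step 2: 000000
000000
000000
000110
0000v0
000000
000000
step 3: 000000
000000
000000
000110
000<10
000000
000000
step 4: 000000
000000
000000
000^10
000110
000000
000000
step 5: 000000
000000
000000
00<010
000110
000000
000000
step 6: 000000
000000
00^000
001010
000110
000000
000000
step 7: 000000
000000
001>00
001010
000110
000000
000000
step 8: 000000
000000
001100
001v10
000110
000000
000000
step 9: 000000
000000
001100
00<110
000110
000000
000000
step 10: 000000
000000
001100
000110
00v110
000000
000000
step 11: 000000
000000
001100
000110
0<1110
000000
000000
step 12: 000000
000000
001100
0^0110
011110
000000
000000
step 13: 000000
000000
001100
01>110
011110
000000
000000
step 14: 000000
000000
001100
011110
01v110
000000
000000
step 15: 000000
000000
001100
011110
010>10
000000
000000
step 16: 000000
000000
001100
011^10
010010
000000
000000
step 17: 000000
000000
001100
01<010
010010
000000
000000
step 18: 000000
000000
001100
010010
01v010
000000
000000
step 19: 000000
000000
001100
010010
0<1010
000000
000000

west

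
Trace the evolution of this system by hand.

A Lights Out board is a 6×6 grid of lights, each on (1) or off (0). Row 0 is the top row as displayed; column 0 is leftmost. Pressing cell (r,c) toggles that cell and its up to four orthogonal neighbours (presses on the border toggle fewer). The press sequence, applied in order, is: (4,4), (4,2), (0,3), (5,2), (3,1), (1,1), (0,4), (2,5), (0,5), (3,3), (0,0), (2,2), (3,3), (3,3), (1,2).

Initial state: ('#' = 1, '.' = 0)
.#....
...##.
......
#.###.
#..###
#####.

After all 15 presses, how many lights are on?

15

gen 0: .#....
...##.
......
#.###.
#..###
#####.
gen 1: .#....
...##.
......
#.##..
#.....
####..
gen 2: .#....
...##.
......
#..#..
####..
##.#..
gen 3: .####.
....#.
......
#..#..
####..
##.#..
gen 4: .####.
....#.
......
#..#..
##.#..
#.#...
gen 5: .####.
....#.
.#....
.###..
#..#..
#.#...
gen 6: ..###.
###.#.
......
.###..
#..#..
#.#...
gen 7: ..#..#
###...
......
.###..
#..#..
#.#...
gen 8: ..#..#
###..#
....##
.###.#
#..#..
#.#...
gen 9: ..#.#.
###...
....##
.###.#
#..#..
#.#...
gen 10: ..#.#.
###...
...###
.#..##
#.....
#.#...
gen 11: ###.#.
.##...
...###
.#..##
#.....
#.#...
gen 12: ###.#.
.#....
.##.##
.##.##
#.....
#.#...
gen 13: ###.#.
.#....
.#####
.#.#.#
#..#..
#.#...
gen 14: ###.#.
.#....
.##.##
.##.##
#.....
#.#...
gen 15: ##..#.
..##..
.#..##
.##.##
#.....
#.#...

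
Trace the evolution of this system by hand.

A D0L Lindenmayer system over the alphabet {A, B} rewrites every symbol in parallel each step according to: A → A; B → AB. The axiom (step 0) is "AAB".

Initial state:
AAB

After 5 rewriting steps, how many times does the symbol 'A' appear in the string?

gen 0: AAB
gen 1: AAAB
gen 2: AAAAB
gen 3: AAAAAB
gen 4: AAAAAAB
gen 5: AAAAAAAB

7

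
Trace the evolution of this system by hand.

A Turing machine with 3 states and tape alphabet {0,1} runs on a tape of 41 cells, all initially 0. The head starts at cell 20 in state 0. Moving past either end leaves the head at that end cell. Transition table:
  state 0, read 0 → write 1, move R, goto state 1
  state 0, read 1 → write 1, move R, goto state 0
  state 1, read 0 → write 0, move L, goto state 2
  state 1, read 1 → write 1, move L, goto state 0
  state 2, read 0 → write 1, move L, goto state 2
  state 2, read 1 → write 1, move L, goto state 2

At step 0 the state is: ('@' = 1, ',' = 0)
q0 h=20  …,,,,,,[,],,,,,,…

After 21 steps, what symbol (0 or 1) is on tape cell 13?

1

step 0: q0 h=20  …,,,,,,[,],,,,,,…
step 1: q1 h=21  …,,,,,@[,],,,,,,…
step 2: q2 h=20  …,,,,,,[@],,,,,,…
step 3: q2 h=19  …,,,,,,[,]@,,,,,…
step 4: q2 h=18  …,,,,,,[,]@@,,,,…
step 5: q2 h=17  …,,,,,,[,]@@@,,,…
step 6: q2 h=16  …,,,,,,[,]@@@@,,…
step 7: q2 h=15  …,,,,,,[,]@@@@@,…
step 8: q2 h=14  …,,,,,,[,]@@@@@@…
step 9: q2 h=13  …,,,,,,[,]@@@@@@…
step 10: q2 h=12  …,,,,,,[,]@@@@@@…
step 11: q2 h=11  …,,,,,,[,]@@@@@@…
step 12: q2 h=10  …,,,,,,[,]@@@@@@…
step 13: q2 h= 9  …,,,,,,[,]@@@@@@…
step 14: q2 h= 8  …,,,,,,[,]@@@@@@…
step 15: q2 h= 7  …,,,,,,[,]@@@@@@…
step 16: q2 h= 6  |,,,,,,[,]@@@@@@…
step 17: q2 h= 5  |,,,,,[,]@@@@@@…
step 18: q2 h= 4  |,,,,[,]@@@@@@…
step 19: q2 h= 3  |,,,[,]@@@@@@…
step 20: q2 h= 2  |,,[,]@@@@@@…
step 21: q2 h= 1  |,[,]@@@@@@…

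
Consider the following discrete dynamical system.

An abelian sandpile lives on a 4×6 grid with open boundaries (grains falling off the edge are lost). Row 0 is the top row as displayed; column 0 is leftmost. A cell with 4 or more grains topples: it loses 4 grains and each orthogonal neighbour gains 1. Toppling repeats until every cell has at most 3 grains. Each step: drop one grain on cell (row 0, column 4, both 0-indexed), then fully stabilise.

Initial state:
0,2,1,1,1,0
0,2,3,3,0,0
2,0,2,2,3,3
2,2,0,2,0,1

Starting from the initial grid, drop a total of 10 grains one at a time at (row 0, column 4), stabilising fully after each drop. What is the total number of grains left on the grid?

gen 0: 0,2,1,1,1,0
0,2,3,3,0,0
2,0,2,2,3,3
2,2,0,2,0,1
gen 1: 0,2,1,1,2,0
0,2,3,3,0,0
2,0,2,2,3,3
2,2,0,2,0,1
gen 2: 0,2,1,1,3,0
0,2,3,3,0,0
2,0,2,2,3,3
2,2,0,2,0,1
gen 3: 0,2,1,2,0,1
0,2,3,3,1,0
2,0,2,2,3,3
2,2,0,2,0,1
gen 4: 0,2,1,2,1,1
0,2,3,3,1,0
2,0,2,2,3,3
2,2,0,2,0,1
gen 5: 0,2,1,2,2,1
0,2,3,3,1,0
2,0,2,2,3,3
2,2,0,2,0,1
gen 6: 0,2,1,2,3,1
0,2,3,3,1,0
2,0,2,2,3,3
2,2,0,2,0,1
gen 7: 0,2,1,3,0,2
0,2,3,3,2,0
2,0,2,2,3,3
2,2,0,2,0,1
gen 8: 0,2,1,3,1,2
0,2,3,3,2,0
2,0,2,2,3,3
2,2,0,2,0,1
gen 9: 0,2,1,3,2,2
0,2,3,3,2,0
2,0,2,2,3,3
2,2,0,2,0,1
gen 10: 0,2,1,3,3,2
0,2,3,3,2,0
2,0,2,2,3,3
2,2,0,2,0,1

40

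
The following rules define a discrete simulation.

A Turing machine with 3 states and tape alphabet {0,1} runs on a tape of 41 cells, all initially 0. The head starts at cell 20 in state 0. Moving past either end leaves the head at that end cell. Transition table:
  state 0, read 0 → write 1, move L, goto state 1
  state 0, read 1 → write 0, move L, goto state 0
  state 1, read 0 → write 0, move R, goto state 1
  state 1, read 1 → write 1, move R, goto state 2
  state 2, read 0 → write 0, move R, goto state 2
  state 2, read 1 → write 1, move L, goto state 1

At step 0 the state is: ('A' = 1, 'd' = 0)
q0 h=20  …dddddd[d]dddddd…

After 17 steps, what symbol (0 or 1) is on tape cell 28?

t=0: q0 h=20  …dddddd[d]dddddd…
t=1: q1 h=19  …dddddd[d]Addddd…
t=2: q1 h=20  …dddddd[A]dddddd…
t=3: q2 h=21  …dddddA[d]dddddd…
t=4: q2 h=22  …ddddAd[d]dddddd…
t=5: q2 h=23  …dddAdd[d]dddddd…
t=6: q2 h=24  …ddAddd[d]dddddd…
t=7: q2 h=25  …dAdddd[d]dddddd…
t=8: q2 h=26  …Addddd[d]dddddd…
t=9: q2 h=27  …dddddd[d]dddddd…
t=10: q2 h=28  …dddddd[d]dddddd…
t=11: q2 h=29  …dddddd[d]dddddd…
t=12: q2 h=30  …dddddd[d]dddddd…
t=13: q2 h=31  …dddddd[d]dddddd…
t=14: q2 h=32  …dddddd[d]dddddd…
t=15: q2 h=33  …dddddd[d]dddddd…
t=16: q2 h=34  …dddddd[d]dddddd|
t=17: q2 h=35  …dddddd[d]ddddd|

0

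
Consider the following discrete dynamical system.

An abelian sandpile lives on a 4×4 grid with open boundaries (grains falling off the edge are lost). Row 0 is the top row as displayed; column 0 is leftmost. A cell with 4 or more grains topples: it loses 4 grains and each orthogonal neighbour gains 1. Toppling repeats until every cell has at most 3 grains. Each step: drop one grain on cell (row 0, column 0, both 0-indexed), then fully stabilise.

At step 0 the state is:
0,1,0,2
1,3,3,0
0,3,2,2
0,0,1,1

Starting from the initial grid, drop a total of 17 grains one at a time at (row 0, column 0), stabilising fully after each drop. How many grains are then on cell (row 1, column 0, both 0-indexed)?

2

step 0: 0,1,0,2
1,3,3,0
0,3,2,2
0,0,1,1
step 1: 1,1,0,2
1,3,3,0
0,3,2,2
0,0,1,1
step 2: 2,1,0,2
1,3,3,0
0,3,2,2
0,0,1,1
step 3: 3,1,0,2
1,3,3,0
0,3,2,2
0,0,1,1
step 4: 0,2,0,2
2,3,3,0
0,3,2,2
0,0,1,1
step 5: 1,2,0,2
2,3,3,0
0,3,2,2
0,0,1,1
step 6: 2,2,0,2
2,3,3,0
0,3,2,2
0,0,1,1
step 7: 3,2,0,2
2,3,3,0
0,3,2,2
0,0,1,1
step 8: 0,3,0,2
3,3,3,0
0,3,2,2
0,0,1,1
step 9: 1,3,0,2
3,3,3,0
0,3,2,2
0,0,1,1
step 10: 2,3,0,2
3,3,3,0
0,3,2,2
0,0,1,1
step 11: 3,3,0,2
3,3,3,0
0,3,2,2
0,0,1,1
step 12: 2,1,2,2
1,3,1,1
2,1,0,3
0,1,2,1
step 13: 3,1,2,2
1,3,1,1
2,1,0,3
0,1,2,1
step 14: 0,2,2,2
2,3,1,1
2,1,0,3
0,1,2,1
step 15: 1,2,2,2
2,3,1,1
2,1,0,3
0,1,2,1
step 16: 2,2,2,2
2,3,1,1
2,1,0,3
0,1,2,1
step 17: 3,2,2,2
2,3,1,1
2,1,0,3
0,1,2,1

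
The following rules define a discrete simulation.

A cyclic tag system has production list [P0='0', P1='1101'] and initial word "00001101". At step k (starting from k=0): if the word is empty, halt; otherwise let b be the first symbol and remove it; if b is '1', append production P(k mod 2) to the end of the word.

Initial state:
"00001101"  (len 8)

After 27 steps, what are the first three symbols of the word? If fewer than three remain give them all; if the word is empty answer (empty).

001

[0] "00001101"  (len 8)
[1] "0001101"  (len 7)
[2] "001101"  (len 6)
[3] "01101"  (len 5)
[4] "1101"  (len 4)
[5] "1010"  (len 4)
[6] "0101101"  (len 7)
[7] "101101"  (len 6)
[8] "011011101"  (len 9)
[9] "11011101"  (len 8)
[10] "10111011101"  (len 11)
[11] "01110111010"  (len 11)
[12] "1110111010"  (len 10)
[13] "1101110100"  (len 10)
[14] "1011101001101"  (len 13)
[15] "0111010011010"  (len 13)
[16] "111010011010"  (len 12)
[17] "110100110100"  (len 12)
[18] "101001101001101"  (len 15)
[19] "010011010011010"  (len 15)
[20] "10011010011010"  (len 14)
[21] "00110100110100"  (len 14)
[22] "0110100110100"  (len 13)
[23] "110100110100"  (len 12)
[24] "101001101001101"  (len 15)
[25] "010011010011010"  (len 15)
[26] "10011010011010"  (len 14)
[27] "00110100110100"  (len 14)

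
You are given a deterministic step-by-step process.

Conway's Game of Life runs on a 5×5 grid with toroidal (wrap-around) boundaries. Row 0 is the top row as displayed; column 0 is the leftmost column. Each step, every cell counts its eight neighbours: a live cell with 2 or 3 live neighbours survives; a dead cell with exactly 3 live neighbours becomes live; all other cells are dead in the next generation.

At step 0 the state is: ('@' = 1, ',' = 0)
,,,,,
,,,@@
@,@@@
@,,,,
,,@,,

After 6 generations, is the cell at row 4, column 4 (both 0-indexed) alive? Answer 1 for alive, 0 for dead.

1

[0] ,,,,,
,,,@@
@,@@@
@,,,,
,,@,,
[1] ,,,@,
@,@,,
@@@,,
@,@,,
,,,,,
[2] ,,,,,
@,@@@
@,@@@
@,@,,
,,,,,
[3] ,,,@@
@,@,,
,,,,,
@,@,,
,,,,,
[4] ,,,@@
,,,@@
,,,,,
,,,,,
,,,@@
[5] @,@,,
,,,@@
,,,,,
,,,,,
,,,@@
[6] @,@,,
,,,@@
,,,,,
,,,,,
,,,@@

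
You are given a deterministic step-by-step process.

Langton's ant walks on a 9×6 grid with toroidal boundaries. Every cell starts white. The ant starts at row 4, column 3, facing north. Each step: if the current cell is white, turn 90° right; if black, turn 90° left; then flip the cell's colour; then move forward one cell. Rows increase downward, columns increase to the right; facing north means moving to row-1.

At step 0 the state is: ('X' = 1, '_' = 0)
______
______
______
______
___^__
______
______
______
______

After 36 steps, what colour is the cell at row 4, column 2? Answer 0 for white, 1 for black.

t=0: ______
______
______
______
___^__
______
______
______
______
t=1: ______
______
______
______
___X>_
______
______
______
______
t=2: ______
______
______
______
___XX_
____v_
______
______
______
t=3: ______
______
______
______
___XX_
___<X_
______
______
______
t=4: ______
______
______
______
___^X_
___XX_
______
______
______
t=5: ______
______
______
______
__<_X_
___XX_
______
______
______
t=6: ______
______
______
__^___
__X_X_
___XX_
______
______
______
t=7: ______
______
______
__X>__
__X_X_
___XX_
______
______
______
t=8: ______
______
______
__XX__
__XvX_
___XX_
______
______
______
t=9: ______
______
______
__XX__
__<XX_
___XX_
______
______
______
t=10: ______
______
______
__XX__
___XX_
__vXX_
______
______
______
t=11: ______
______
______
__XX__
___XX_
_<XXX_
______
______
______
t=12: ______
______
______
__XX__
_^_XX_
_XXXX_
______
______
______
t=13: ______
______
______
__XX__
_X>XX_
_XXXX_
______
______
______
t=14: ______
______
______
__XX__
_XXXX_
_XvXX_
______
______
______
t=15: ______
______
______
__XX__
_XXXX_
_X_>X_
______
______
______
t=16: ______
______
______
__XX__
_XX^X_
_X__X_
______
______
______
t=17: ______
______
______
__XX__
_X<_X_
_X__X_
______
______
______
t=18: ______
______
______
__XX__
_X__X_
_Xv_X_
______
______
______
t=19: ______
______
______
__XX__
_X__X_
_<X_X_
______
______
______
t=20: ______
______
______
__XX__
_X__X_
__X_X_
_v____
______
______
t=21: ______
______
______
__XX__
_X__X_
__X_X_
<X____
______
______
t=22: ______
______
______
__XX__
_X__X_
^_X_X_
XX____
______
______
t=23: ______
______
______
__XX__
_X__X_
X>X_X_
XX____
______
______
t=24: ______
______
______
__XX__
_X__X_
XXX_X_
Xv____
______
______
t=25: ______
______
______
__XX__
_X__X_
XXX_X_
X_>___
______
______
t=26: ______
______
______
__XX__
_X__X_
XXX_X_
X_X___
__v___
______
t=27: ______
______
______
__XX__
_X__X_
XXX_X_
X_X___
_<X___
______
t=28: ______
______
______
__XX__
_X__X_
XXX_X_
X^X___
_XX___
______
t=29: ______
______
______
__XX__
_X__X_
XXX_X_
XX>___
_XX___
______
t=30: ______
______
______
__XX__
_X__X_
XX^_X_
XX____
_XX___
______
t=31: ______
______
______
__XX__
_X__X_
X<__X_
XX____
_XX___
______
t=32: ______
______
______
__XX__
_X__X_
X___X_
Xv____
_XX___
______
t=33: ______
______
______
__XX__
_X__X_
X___X_
X_>___
_XX___
______
t=34: ______
______
______
__XX__
_X__X_
X___X_
X_X___
_Xv___
______
t=35: ______
______
______
__XX__
_X__X_
X___X_
X_X___
_X_>__
______
t=36: ______
______
______
__XX__
_X__X_
X___X_
X_X___
_X_X__
___v__

0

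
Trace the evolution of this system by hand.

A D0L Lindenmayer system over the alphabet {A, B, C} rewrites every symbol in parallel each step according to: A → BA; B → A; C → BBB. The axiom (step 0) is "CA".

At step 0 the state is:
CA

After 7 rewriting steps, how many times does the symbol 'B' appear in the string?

0) CA
1) BBBBA
2) AAAABA
3) BABABABAABA
4) ABAABAABAABABAABA
5) BAABABAABABAABABAABAABABAABA
6) ABABAABAABABAABAABABAABAABABAABABAABAABABAABA
7) BAABAABABAABABAABAABABAABABAABAABABAABABAABAABABAABAABABAABABAABAABABAABA

28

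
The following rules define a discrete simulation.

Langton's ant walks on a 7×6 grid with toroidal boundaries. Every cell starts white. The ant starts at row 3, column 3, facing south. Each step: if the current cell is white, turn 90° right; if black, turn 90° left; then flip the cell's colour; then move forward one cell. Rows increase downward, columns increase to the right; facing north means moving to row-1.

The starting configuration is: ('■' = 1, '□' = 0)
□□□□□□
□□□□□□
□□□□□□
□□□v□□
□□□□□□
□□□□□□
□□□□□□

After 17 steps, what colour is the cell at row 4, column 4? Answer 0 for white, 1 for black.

1

gen 0: □□□□□□
□□□□□□
□□□□□□
□□□v□□
□□□□□□
□□□□□□
□□□□□□
gen 1: □□□□□□
□□□□□□
□□□□□□
□□<■□□
□□□□□□
□□□□□□
□□□□□□
gen 2: □□□□□□
□□□□□□
□□^□□□
□□■■□□
□□□□□□
□□□□□□
□□□□□□
gen 3: □□□□□□
□□□□□□
□□■>□□
□□■■□□
□□□□□□
□□□□□□
□□□□□□
gen 4: □□□□□□
□□□□□□
□□■■□□
□□■v□□
□□□□□□
□□□□□□
□□□□□□
gen 5: □□□□□□
□□□□□□
□□■■□□
□□■□>□
□□□□□□
□□□□□□
□□□□□□
gen 6: □□□□□□
□□□□□□
□□■■□□
□□■□■□
□□□□v□
□□□□□□
□□□□□□
gen 7: □□□□□□
□□□□□□
□□■■□□
□□■□■□
□□□<■□
□□□□□□
□□□□□□
gen 8: □□□□□□
□□□□□□
□□■■□□
□□■^■□
□□□■■□
□□□□□□
□□□□□□
gen 9: □□□□□□
□□□□□□
□□■■□□
□□■■>□
□□□■■□
□□□□□□
□□□□□□
gen 10: □□□□□□
□□□□□□
□□■■^□
□□■■□□
□□□■■□
□□□□□□
□□□□□□
gen 11: □□□□□□
□□□□□□
□□■■■>
□□■■□□
□□□■■□
□□□□□□
□□□□□□
gen 12: □□□□□□
□□□□□□
□□■■■■
□□■■□v
□□□■■□
□□□□□□
□□□□□□
gen 13: □□□□□□
□□□□□□
□□■■■■
□□■■<■
□□□■■□
□□□□□□
□□□□□□
gen 14: □□□□□□
□□□□□□
□□■■^■
□□■■■■
□□□■■□
□□□□□□
□□□□□□
gen 15: □□□□□□
□□□□□□
□□■<□■
□□■■■■
□□□■■□
□□□□□□
□□□□□□
gen 16: □□□□□□
□□□□□□
□□■□□■
□□■v■■
□□□■■□
□□□□□□
□□□□□□
gen 17: □□□□□□
□□□□□□
□□■□□■
□□■□>■
□□□■■□
□□□□□□
□□□□□□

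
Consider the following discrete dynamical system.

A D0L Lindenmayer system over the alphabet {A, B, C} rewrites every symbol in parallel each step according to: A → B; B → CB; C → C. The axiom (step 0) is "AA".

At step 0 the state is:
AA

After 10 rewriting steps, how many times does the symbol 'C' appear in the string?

18

0) AA
1) BB
2) CBCB
3) CCBCCB
4) CCCBCCCB
5) CCCCBCCCCB
6) CCCCCBCCCCCB
7) CCCCCCBCCCCCCB
8) CCCCCCCBCCCCCCCB
9) CCCCCCCCBCCCCCCCCB
10) CCCCCCCCCBCCCCCCCCCB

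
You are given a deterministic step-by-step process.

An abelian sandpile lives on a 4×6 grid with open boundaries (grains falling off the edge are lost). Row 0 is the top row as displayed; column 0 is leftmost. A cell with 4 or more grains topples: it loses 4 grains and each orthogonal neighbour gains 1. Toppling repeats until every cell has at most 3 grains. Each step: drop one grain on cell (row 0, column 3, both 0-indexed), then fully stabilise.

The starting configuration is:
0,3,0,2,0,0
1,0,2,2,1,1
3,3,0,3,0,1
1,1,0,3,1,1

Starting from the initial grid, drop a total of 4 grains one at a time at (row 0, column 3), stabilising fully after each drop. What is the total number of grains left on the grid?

[0] 0,3,0,2,0,0
1,0,2,2,1,1
3,3,0,3,0,1
1,1,0,3,1,1
[1] 0,3,0,3,0,0
1,0,2,2,1,1
3,3,0,3,0,1
1,1,0,3,1,1
[2] 0,3,1,0,1,0
1,0,2,3,1,1
3,3,0,3,0,1
1,1,0,3,1,1
[3] 0,3,1,1,1,0
1,0,2,3,1,1
3,3,0,3,0,1
1,1,0,3,1,1
[4] 0,3,1,2,1,0
1,0,2,3,1,1
3,3,0,3,0,1
1,1,0,3,1,1

32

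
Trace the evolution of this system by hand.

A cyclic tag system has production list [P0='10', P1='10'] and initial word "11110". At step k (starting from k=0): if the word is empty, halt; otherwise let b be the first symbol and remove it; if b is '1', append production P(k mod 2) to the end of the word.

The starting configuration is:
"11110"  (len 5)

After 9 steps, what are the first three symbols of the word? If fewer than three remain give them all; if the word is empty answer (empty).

step 0: "11110"  (len 5)
step 1: "111010"  (len 6)
step 2: "1101010"  (len 7)
step 3: "10101010"  (len 8)
step 4: "010101010"  (len 9)
step 5: "10101010"  (len 8)
step 6: "010101010"  (len 9)
step 7: "10101010"  (len 8)
step 8: "010101010"  (len 9)
step 9: "10101010"  (len 8)

101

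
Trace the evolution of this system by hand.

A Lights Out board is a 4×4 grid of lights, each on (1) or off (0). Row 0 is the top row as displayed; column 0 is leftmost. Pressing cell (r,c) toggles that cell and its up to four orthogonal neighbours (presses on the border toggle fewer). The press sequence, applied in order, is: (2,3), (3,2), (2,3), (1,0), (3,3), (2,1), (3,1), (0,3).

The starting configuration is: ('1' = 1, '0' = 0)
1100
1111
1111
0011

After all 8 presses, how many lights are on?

k=0  1100
1111
1111
0011
k=1  1100
1110
1100
0010
k=2  1100
1110
1110
0101
k=3  1100
1111
1101
0100
k=4  0100
0011
0101
0100
k=5  0100
0011
0100
0111
k=6  0100
0111
1010
0011
k=7  0100
0111
1110
1101
k=8  0111
0110
1110
1101

11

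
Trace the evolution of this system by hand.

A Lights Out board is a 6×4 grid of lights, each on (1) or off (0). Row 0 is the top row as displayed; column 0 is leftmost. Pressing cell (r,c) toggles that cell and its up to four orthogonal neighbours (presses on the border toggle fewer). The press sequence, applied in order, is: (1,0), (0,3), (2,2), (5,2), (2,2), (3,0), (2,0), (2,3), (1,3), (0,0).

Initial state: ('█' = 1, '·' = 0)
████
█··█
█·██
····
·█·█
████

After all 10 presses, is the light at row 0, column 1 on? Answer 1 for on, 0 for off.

0

t=0: ████
█··█
█·██
····
·█·█
████
t=1: ·███
·█·█
··██
····
·█·█
████
t=2: ·█··
·█··
··██
····
·█·█
████
t=3: ·█··
·██·
·█··
··█·
·█·█
████
t=4: ·█··
·██·
·█··
··█·
·███
█···
t=5: ·█··
·█··
··██
····
·███
█···
t=6: ·█··
·█··
█·██
██··
████
█···
t=7: ·█··
██··
·███
·█··
████
█···
t=8: ·█··
██·█
·█··
·█·█
████
█···
t=9: ·█·█
███·
·█·█
·█·█
████
█···
t=10: █··█
·██·
·█·█
·█·█
████
█···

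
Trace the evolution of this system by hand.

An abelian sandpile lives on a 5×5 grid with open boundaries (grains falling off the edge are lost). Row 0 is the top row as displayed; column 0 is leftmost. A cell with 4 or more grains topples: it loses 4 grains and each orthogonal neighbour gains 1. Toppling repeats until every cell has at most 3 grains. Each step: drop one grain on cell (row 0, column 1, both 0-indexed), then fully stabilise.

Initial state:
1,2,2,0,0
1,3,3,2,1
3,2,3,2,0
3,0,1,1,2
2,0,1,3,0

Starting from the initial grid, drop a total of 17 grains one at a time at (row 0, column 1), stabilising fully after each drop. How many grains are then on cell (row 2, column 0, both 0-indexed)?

2

k=0  1,2,2,0,0
1,3,3,2,1
3,2,3,2,0
3,0,1,1,2
2,0,1,3,0
k=1  1,3,2,0,0
1,3,3,2,1
3,2,3,2,0
3,0,1,1,2
2,0,1,3,0
k=2  2,2,0,1,0
3,2,2,3,1
1,1,1,3,0
0,2,2,1,2
3,0,1,3,0
k=3  2,3,0,1,0
3,2,2,3,1
1,1,1,3,0
0,2,2,1,2
3,0,1,3,0
k=4  3,0,1,1,0
3,3,2,3,1
1,1,1,3,0
0,2,2,1,2
3,0,1,3,0
k=5  3,1,1,1,0
3,3,2,3,1
1,1,1,3,0
0,2,2,1,2
3,0,1,3,0
k=6  3,2,1,1,0
3,3,2,3,1
1,1,1,3,0
0,2,2,1,2
3,0,1,3,0
k=7  3,3,1,1,0
3,3,2,3,1
1,1,1,3,0
0,2,2,1,2
3,0,1,3,0
k=8  1,2,2,1,0
1,1,3,3,1
2,2,1,3,0
0,2,2,1,2
3,0,1,3,0
k=9  1,3,2,1,0
1,1,3,3,1
2,2,1,3,0
0,2,2,1,2
3,0,1,3,0
k=10  2,0,3,1,0
1,2,3,3,1
2,2,1,3,0
0,2,2,1,2
3,0,1,3,0
k=11  2,1,3,1,0
1,2,3,3,1
2,2,1,3,0
0,2,2,1,2
3,0,1,3,0
k=12  2,2,3,1,0
1,2,3,3,1
2,2,1,3,0
0,2,2,1,2
3,0,1,3,0
k=13  2,3,3,1,0
1,2,3,3,1
2,2,1,3,0
0,2,2,1,2
3,0,1,3,0
k=14  3,2,1,3,0
2,0,2,1,2
2,3,3,0,1
0,2,2,2,2
3,0,1,3,0
k=15  3,3,1,3,0
2,0,2,1,2
2,3,3,0,1
0,2,2,2,2
3,0,1,3,0
k=16  0,1,2,3,0
3,1,2,1,2
2,3,3,0,1
0,2,2,2,2
3,0,1,3,0
k=17  0,2,2,3,0
3,1,2,1,2
2,3,3,0,1
0,2,2,2,2
3,0,1,3,0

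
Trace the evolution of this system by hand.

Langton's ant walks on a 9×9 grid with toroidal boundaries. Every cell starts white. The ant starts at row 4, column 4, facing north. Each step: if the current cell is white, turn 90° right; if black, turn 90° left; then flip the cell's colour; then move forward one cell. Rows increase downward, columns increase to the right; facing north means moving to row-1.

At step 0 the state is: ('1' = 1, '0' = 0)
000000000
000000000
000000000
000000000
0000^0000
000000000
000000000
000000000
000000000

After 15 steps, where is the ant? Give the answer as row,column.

5,4

k=0  000000000
000000000
000000000
000000000
0000^0000
000000000
000000000
000000000
000000000
k=1  000000000
000000000
000000000
000000000
00001>000
000000000
000000000
000000000
000000000
k=2  000000000
000000000
000000000
000000000
000011000
00000v000
000000000
000000000
000000000
k=3  000000000
000000000
000000000
000000000
000011000
0000<1000
000000000
000000000
000000000
k=4  000000000
000000000
000000000
000000000
0000^1000
000011000
000000000
000000000
000000000
k=5  000000000
000000000
000000000
000000000
000<01000
000011000
000000000
000000000
000000000
k=6  000000000
000000000
000000000
000^00000
000101000
000011000
000000000
000000000
000000000
k=7  000000000
000000000
000000000
0001>0000
000101000
000011000
000000000
000000000
000000000
k=8  000000000
000000000
000000000
000110000
0001v1000
000011000
000000000
000000000
000000000
k=9  000000000
000000000
000000000
000110000
000<11000
000011000
000000000
000000000
000000000
k=10  000000000
000000000
000000000
000110000
000011000
000v11000
000000000
000000000
000000000
k=11  000000000
000000000
000000000
000110000
000011000
00<111000
000000000
000000000
000000000
k=12  000000000
000000000
000000000
000110000
00^011000
001111000
000000000
000000000
000000000
k=13  000000000
000000000
000000000
000110000
001>11000
001111000
000000000
000000000
000000000
k=14  000000000
000000000
000000000
000110000
001111000
001v11000
000000000
000000000
000000000
k=15  000000000
000000000
000000000
000110000
001111000
0010>1000
000000000
000000000
000000000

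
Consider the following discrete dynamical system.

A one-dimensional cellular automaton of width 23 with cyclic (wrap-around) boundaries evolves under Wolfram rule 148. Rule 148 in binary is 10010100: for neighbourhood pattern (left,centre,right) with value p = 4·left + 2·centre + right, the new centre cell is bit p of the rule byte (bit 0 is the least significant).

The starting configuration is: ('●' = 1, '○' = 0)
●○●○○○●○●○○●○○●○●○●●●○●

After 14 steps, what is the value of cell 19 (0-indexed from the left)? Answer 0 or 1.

0) ●○●○○○●○●○○●○○●○●○●●●○●
1) ○○●●○○●○●●○●●○●○●○○●○○○
2) ○○○○●○●○○○○○○○●○●●○●●○○
3) ○○○○●○●●○○○○○○●○○○○○○●○
4) ○○○○●○○○●○○○○○●●○○○○○●●
5) ●○○○●●○○●●○○○○○○●○○○○○○
6) ●●○○○○●○○○●○○○○○●●○○○○○
7) ○○●○○○●●○○●●○○○○○○●○○○○
8) ○○●●○○○○●○○○●○○○○○●●○○○
9) ○○○○●○○○●●○○●●○○○○○○●○○
10) ○○○○●●○○○○●○○○●○○○○○●●○
11) ○○○○○○●○○○●●○○●●○○○○○○●
12) ●○○○○○●●○○○○●○○○●○○○○○●
13) ○●○○○○○○●○○○●●○○●●○○○○○
14) ○●●○○○○○●●○○○○●○○○●○○○○

0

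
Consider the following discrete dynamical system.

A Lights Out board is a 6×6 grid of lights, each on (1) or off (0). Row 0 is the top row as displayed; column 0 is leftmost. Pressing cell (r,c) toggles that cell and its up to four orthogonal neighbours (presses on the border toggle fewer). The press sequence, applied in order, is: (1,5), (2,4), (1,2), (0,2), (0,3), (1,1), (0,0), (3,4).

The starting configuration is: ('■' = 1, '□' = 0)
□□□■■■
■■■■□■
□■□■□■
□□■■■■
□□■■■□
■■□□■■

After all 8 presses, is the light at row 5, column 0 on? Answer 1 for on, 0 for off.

0) □□□■■■
■■■■□■
□■□■□■
□□■■■■
□□■■■□
■■□□■■
1) □□□■■□
■■■■■□
□■□■□□
□□■■■■
□□■■■□
■■□□■■
2) □□□■■□
■■■■□□
□■□□■■
□□■■□■
□□■■■□
■■□□■■
3) □□■■■□
■□□□□□
□■■□■■
□□■■□■
□□■■■□
■■□□■■
4) □■□□■□
■□■□□□
□■■□■■
□□■■□■
□□■■■□
■■□□■■
5) □■■■□□
■□■■□□
□■■□■■
□□■■□■
□□■■■□
■■□□■■
6) □□■■□□
□■□■□□
□□■□■■
□□■■□■
□□■■■□
■■□□■■
7) ■■■■□□
■■□■□□
□□■□■■
□□■■□■
□□■■■□
■■□□■■
8) ■■■■□□
■■□■□□
□□■□□■
□□■□■□
□□■■□□
■■□□■■

1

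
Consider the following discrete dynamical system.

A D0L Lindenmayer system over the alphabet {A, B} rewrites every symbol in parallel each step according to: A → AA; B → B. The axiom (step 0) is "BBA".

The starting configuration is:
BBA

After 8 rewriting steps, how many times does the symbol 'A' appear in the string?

256

k=0  BBA
k=1  BBAA
k=2  BBAAAA
k=3  BBAAAAAAAA
k=4  BBAAAAAAAAAAAAAAAA
k=5  BBAAAAAAAAAAAAAAAAAAAAAAAAAAAAAAAA
k=6  BBAAAAAAAAAAAAAAAAAAAAAAAAAAAAAAAAAAAAAAAAAAAAAAAAAAAAAAAAAAAAAAAA
k=7  BBAAAAAAAAAAAAAAAAAAAAAAAAAAAAAAAAAAAAAAAAAAAAAAAAAAAAAAAA…AAAAAAAAAAAAAAAAAAAAAAAAAAAAAAAAAAAAAAAAAAAAAAAAAAAAAAAAAA  (len 130)
k=8  BBAAAAAAAAAAAAAAAAAAAAAAAAAAAAAAAAAAAAAAAAAAAAAAAAAAAAAAAA…AAAAAAAAAAAAAAAAAAAAAAAAAAAAAAAAAAAAAAAAAAAAAAAAAAAAAAAAAA  (len 258)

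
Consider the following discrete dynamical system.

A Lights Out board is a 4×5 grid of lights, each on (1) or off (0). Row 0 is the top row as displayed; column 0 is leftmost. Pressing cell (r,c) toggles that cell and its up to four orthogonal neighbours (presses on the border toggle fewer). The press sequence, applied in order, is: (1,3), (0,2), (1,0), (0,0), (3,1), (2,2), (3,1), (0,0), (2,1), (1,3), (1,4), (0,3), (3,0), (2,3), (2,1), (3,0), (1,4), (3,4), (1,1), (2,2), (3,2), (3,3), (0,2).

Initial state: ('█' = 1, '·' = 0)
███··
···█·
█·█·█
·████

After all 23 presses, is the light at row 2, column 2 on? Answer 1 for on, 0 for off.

1

gen 0: ███··
···█·
█·█·█
·████
gen 1: ████·
··█·█
█·███
·████
gen 2: █····
····█
█·███
·████
gen 3: ·····
██··█
··███
·████
gen 4: ██···
·█··█
··███
·████
gen 5: ██···
·█··█
·████
█··██
gen 6: ██···
·██·█
····█
█·███
gen 7: ██···
·██·█
·█··█
·█·██
gen 8: ·····
███·█
·█··█
·█·██
gen 9: ·····
█·█·█
█·█·█
···██
gen 10: ···█·
█··█·
█·███
···██
gen 11: ···██
█···█
█·██·
···██
gen 12: ··█··
█··██
█·██·
···██
gen 13: ··█··
█··██
··██·
██·██
gen 14: ··█··
█···█
····█
██··█
gen 15: ··█··
██··█
███·█
█···█
gen 16: ··█··
██··█
·██·█
·█··█
gen 17: ··█·█
██·█·
·██··
·█··█
gen 18: ··█·█
██·█·
·██·█
·█·█·
gen 19: ·██·█
··██·
··█·█
·█·█·
gen 20: ·██·█
···█·
·█·██
·███·
gen 21: ·██·█
···█·
·████
·····
gen 22: ·██·█
···█·
·██·█
··███
gen 23: ···██
··██·
·██·█
··███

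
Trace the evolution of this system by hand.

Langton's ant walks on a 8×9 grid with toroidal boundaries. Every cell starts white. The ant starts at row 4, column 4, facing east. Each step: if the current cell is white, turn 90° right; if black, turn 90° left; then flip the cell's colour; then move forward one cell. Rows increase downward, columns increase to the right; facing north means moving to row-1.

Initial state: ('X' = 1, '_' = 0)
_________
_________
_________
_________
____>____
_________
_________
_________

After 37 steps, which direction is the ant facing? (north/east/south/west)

[0] _________
_________
_________
_________
____>____
_________
_________
_________
[1] _________
_________
_________
_________
____X____
____v____
_________
_________
[2] _________
_________
_________
_________
____X____
___<X____
_________
_________
[3] _________
_________
_________
_________
___^X____
___XX____
_________
_________
[4] _________
_________
_________
_________
___X>____
___XX____
_________
_________
[5] _________
_________
_________
____^____
___X_____
___XX____
_________
_________
[6] _________
_________
_________
____X>___
___X_____
___XX____
_________
_________
[7] _________
_________
_________
____XX___
___X_v___
___XX____
_________
_________
[8] _________
_________
_________
____XX___
___X<X___
___XX____
_________
_________
[9] _________
_________
_________
____^X___
___XXX___
___XX____
_________
_________
[10] _________
_________
_________
___<_X___
___XXX___
___XX____
_________
_________
[11] _________
_________
___^_____
___X_X___
___XXX___
___XX____
_________
_________
[12] _________
_________
___X>____
___X_X___
___XXX___
___XX____
_________
_________
[13] _________
_________
___XX____
___XvX___
___XXX___
___XX____
_________
_________
[14] _________
_________
___XX____
___<XX___
___XXX___
___XX____
_________
_________
[15] _________
_________
___XX____
____XX___
___vXX___
___XX____
_________
_________
[16] _________
_________
___XX____
____XX___
____>X___
___XX____
_________
_________
[17] _________
_________
___XX____
____^X___
_____X___
___XX____
_________
_________
[18] _________
_________
___XX____
___<_X___
_____X___
___XX____
_________
_________
[19] _________
_________
___^X____
___X_X___
_____X___
___XX____
_________
_________
[20] _________
_________
__<_X____
___X_X___
_____X___
___XX____
_________
_________
[21] _________
__^______
__X_X____
___X_X___
_____X___
___XX____
_________
_________
[22] _________
__X>_____
__X_X____
___X_X___
_____X___
___XX____
_________
_________
[23] _________
__XX_____
__XvX____
___X_X___
_____X___
___XX____
_________
_________
[24] _________
__XX_____
__<XX____
___X_X___
_____X___
___XX____
_________
_________
[25] _________
__XX_____
___XX____
__vX_X___
_____X___
___XX____
_________
_________
[26] _________
__XX_____
___XX____
_<XX_X___
_____X___
___XX____
_________
_________
[27] _________
__XX_____
_^_XX____
_XXX_X___
_____X___
___XX____
_________
_________
[28] _________
__XX_____
_X>XX____
_XXX_X___
_____X___
___XX____
_________
_________
[29] _________
__XX_____
_XXXX____
_XvX_X___
_____X___
___XX____
_________
_________
[30] _________
__XX_____
_XXXX____
_X_>_X___
_____X___
___XX____
_________
_________
[31] _________
__XX_____
_XX^X____
_X___X___
_____X___
___XX____
_________
_________
[32] _________
__XX_____
_X<_X____
_X___X___
_____X___
___XX____
_________
_________
[33] _________
__XX_____
_X__X____
_Xv__X___
_____X___
___XX____
_________
_________
[34] _________
__XX_____
_X__X____
_<X__X___
_____X___
___XX____
_________
_________
[35] _________
__XX_____
_X__X____
__X__X___
_v___X___
___XX____
_________
_________
[36] _________
__XX_____
_X__X____
__X__X___
<X___X___
___XX____
_________
_________
[37] _________
__XX_____
_X__X____
^_X__X___
XX___X___
___XX____
_________
_________

north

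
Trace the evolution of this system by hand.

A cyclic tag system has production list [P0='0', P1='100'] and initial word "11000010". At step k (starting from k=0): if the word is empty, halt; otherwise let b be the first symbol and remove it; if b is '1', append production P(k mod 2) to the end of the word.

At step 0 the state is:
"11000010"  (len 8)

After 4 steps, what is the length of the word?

8

k=0  "11000010"  (len 8)
k=1  "10000100"  (len 8)
k=2  "0000100100"  (len 10)
k=3  "000100100"  (len 9)
k=4  "00100100"  (len 8)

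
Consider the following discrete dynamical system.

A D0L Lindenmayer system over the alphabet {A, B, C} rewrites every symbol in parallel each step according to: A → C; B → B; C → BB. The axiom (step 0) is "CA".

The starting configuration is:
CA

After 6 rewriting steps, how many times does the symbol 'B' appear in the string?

step 0: CA
step 1: BBC
step 2: BBBB
step 3: BBBB
step 4: BBBB
step 5: BBBB
step 6: BBBB

4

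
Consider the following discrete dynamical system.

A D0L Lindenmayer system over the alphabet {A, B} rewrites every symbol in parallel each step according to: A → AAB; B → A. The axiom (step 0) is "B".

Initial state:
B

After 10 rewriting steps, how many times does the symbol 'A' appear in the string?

2378

t=0: B
t=1: A
t=2: AAB
t=3: AABAABA
t=4: AABAABAAABAABAAAB
t=5: AABAABAAABAABAAABAABAABAAABAABAAABAABAABA
t=6: AABAABAAABAABAAABAABAABAAABAABAAABAABAABAAABAABAAABAABAAABAABAABAAABAABAAABAABAABAAABAABAAABAABAAAB
t=7: AABAABAAABAABAAABAABAABAAABAABAAABAABAABAAABAABAAABAABAAAB…AABAABAAABAABAAABAABAABAAABAABAAABAABAABAAABAABAAABAABAABA  (len 239)
t=8: AABAABAAABAABAAABAABAABAAABAABAAABAABAABAAABAABAAABAABAAAB…AABAABAAABAABAAABAABAABAAABAABAAABAABAABAAABAABAAABAABAAAB  (len 577)
t=9: AABAABAAABAABAAABAABAABAAABAABAAABAABAABAAABAABAAABAABAAAB…AABAABAAABAABAAABAABAABAAABAABAAABAABAABAAABAABAAABAABAABA  (len 1393)
t=10: AABAABAAABAABAAABAABAABAAABAABAAABAABAABAAABAABAAABAABAAAB…AABAABAAABAABAAABAABAABAAABAABAAABAABAABAAABAABAAABAABAAAB  (len 3363)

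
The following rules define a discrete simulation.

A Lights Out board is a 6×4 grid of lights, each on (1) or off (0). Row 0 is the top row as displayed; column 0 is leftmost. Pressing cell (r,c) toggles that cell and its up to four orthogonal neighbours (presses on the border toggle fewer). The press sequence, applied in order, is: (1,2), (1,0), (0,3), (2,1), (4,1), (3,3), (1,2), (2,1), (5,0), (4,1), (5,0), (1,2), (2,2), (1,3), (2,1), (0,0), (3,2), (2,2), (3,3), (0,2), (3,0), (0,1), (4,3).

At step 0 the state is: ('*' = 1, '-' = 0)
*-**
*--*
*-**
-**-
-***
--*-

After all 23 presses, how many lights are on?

[0] *-**
*--*
*-**
-**-
-***
--*-
[1] *--*
***-
*--*
-**-
-***
--*-
[2] ---*
--*-
---*
-**-
-***
--*-
[3] --*-
--**
---*
-**-
-***
--*-
[4] --*-
-***
****
--*-
-***
--*-
[5] --*-
-***
****
-**-
*--*
-**-
[6] --*-
-***
***-
-*-*
*---
-**-
[7] ----
----
**--
-*-*
*---
-**-
[8] ----
-*--
--*-
---*
*---
-**-
[9] ----
-*--
--*-
---*
----
*-*-
[10] ----
-*--
--*-
-*-*
***-
***-
[11] ----
-*--
--*-
-*-*
-**-
--*-
[12] --*-
--**
----
-*-*
-**-
--*-
[13] --*-
---*
-***
-***
-**-
--*-
[14] --**
--*-
-**-
-***
-**-
--*-
[15] --**
-**-
*---
--**
-**-
--*-
[16] ****
***-
*---
--**
-**-
--*-
[17] ****
***-
*-*-
-*--
-*--
--*-
[18] ****
**--
**-*
-**-
-*--
--*-
[19] ****
**--
**--
-*-*
-*-*
--*-
[20] *---
***-
**--
-*-*
-*-*
--*-
[21] *---
***-
-*--
*--*
**-*
--*-
[22] -**-
*-*-
-*--
*--*
**-*
--*-
[23] -**-
*-*-
-*--
*---
***-
--**

11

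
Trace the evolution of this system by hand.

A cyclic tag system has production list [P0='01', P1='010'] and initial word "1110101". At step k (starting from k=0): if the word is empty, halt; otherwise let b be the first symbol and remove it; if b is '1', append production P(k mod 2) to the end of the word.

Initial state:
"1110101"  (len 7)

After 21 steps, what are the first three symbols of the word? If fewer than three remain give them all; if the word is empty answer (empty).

gen 0: "1110101"  (len 7)
gen 1: "11010101"  (len 8)
gen 2: "1010101010"  (len 10)
gen 3: "01010101001"  (len 11)
gen 4: "1010101001"  (len 10)
gen 5: "01010100101"  (len 11)
gen 6: "1010100101"  (len 10)
gen 7: "01010010101"  (len 11)
gen 8: "1010010101"  (len 10)
gen 9: "01001010101"  (len 11)
gen 10: "1001010101"  (len 10)
gen 11: "00101010101"  (len 11)
gen 12: "0101010101"  (len 10)
gen 13: "101010101"  (len 9)
gen 14: "01010101010"  (len 11)
gen 15: "1010101010"  (len 10)
gen 16: "010101010010"  (len 12)
gen 17: "10101010010"  (len 11)
gen 18: "0101010010010"  (len 13)
gen 19: "101010010010"  (len 12)
gen 20: "01010010010010"  (len 14)
gen 21: "1010010010010"  (len 13)

101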